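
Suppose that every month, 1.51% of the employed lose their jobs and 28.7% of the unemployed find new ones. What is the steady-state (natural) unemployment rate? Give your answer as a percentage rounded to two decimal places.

Steady-state unemployment rate ≈ 5.00%.

At steady state the flows balance: s·E = f·U, so U/(E+U) = s/(s+f).
u* = 1.51 / (1.51 + 28.7) = 1.51 / 30.21 = 5.00%.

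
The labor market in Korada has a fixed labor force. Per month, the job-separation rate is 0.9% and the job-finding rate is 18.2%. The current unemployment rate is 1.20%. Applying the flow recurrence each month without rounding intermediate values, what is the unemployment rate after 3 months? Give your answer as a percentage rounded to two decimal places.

With a fixed labor force, u_{t+1} = u_t + s·(1−u_t) − f·u_t = u_t·(1−s−f) + s.
Here 1−s−f = 0.809 and s = 0.009.
u_1 = 0.012000 × 0.809 + 0.009 = 0.018708.
u_2 = 0.018708 × 0.809 + 0.009 = 0.024135.
u_3 = 0.024135 × 0.809 + 0.009 = 0.028525.

Unemployment rate after three months ≈ 2.85%.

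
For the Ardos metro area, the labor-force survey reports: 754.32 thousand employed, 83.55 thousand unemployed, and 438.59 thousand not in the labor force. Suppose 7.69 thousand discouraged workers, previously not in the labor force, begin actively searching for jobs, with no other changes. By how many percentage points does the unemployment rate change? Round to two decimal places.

The unemployment rate changes by +0.82 percentage points.

Initially, labor force = 754.32 + 83.55 = 837.87 thousand, so u = 83.55/837.87 = 9.97%.
After the change, unemployed and labor force both rise by 7.69 → E = 754.32, U = 91.24, labor force = 845.56 thousand.
New unemployment rate = 91.24 / 845.56 = 10.79%.
Change = 10.79% − 9.97% = +0.82 percentage points.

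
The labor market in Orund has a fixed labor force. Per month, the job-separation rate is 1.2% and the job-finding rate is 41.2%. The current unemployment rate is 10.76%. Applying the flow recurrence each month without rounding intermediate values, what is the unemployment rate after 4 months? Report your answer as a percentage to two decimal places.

Unemployment rate after four months ≈ 3.70%.

With a fixed labor force, u_{t+1} = u_t + s·(1−u_t) − f·u_t = u_t·(1−s−f) + s.
Here 1−s−f = 0.576 and s = 0.012.
u_1 = 0.107600 × 0.576 + 0.012 = 0.073978.
u_2 = 0.073978 × 0.576 + 0.012 = 0.054611.
u_3 = 0.054611 × 0.576 + 0.012 = 0.043456.
u_4 = 0.043456 × 0.576 + 0.012 = 0.037031.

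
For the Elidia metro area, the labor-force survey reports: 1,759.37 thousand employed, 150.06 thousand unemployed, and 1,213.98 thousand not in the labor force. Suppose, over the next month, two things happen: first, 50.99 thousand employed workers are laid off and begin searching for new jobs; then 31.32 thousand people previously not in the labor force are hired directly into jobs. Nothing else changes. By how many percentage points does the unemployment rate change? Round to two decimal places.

The unemployment rate changes by +2.50 percentage points.

Initially, labor force = 1,759.37 + 150.06 = 1,909.43 thousand, so u = 150.06/1,909.43 = 7.86%.
After the first change, employed falls and unemployed rises by 50.99; labor force unchanged → E = 1,708.38, U = 201.05, labor force = 1,909.43 thousand.
After the second change, employed and labor force both rise by 31.32; unemployed unchanged → E = 1,739.70, U = 201.05, labor force = 1,940.75 thousand.
New unemployment rate = 201.05 / 1,940.75 = 10.36%.
Change = 10.36% − 7.86% = +2.50 percentage points.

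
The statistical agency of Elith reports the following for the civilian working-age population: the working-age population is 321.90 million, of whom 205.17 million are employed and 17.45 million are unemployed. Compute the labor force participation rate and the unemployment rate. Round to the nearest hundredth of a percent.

Labor force participation rate ≈ 69.16%; unemployment rate ≈ 7.84%.

Labor force = employed + unemployed = 205.17 + 17.45 = 222.62 million.
Unemployment rate = 17.45 / 222.62 = 7.84%.
Labor force participation rate = 222.62 / 321.90 = 69.16%.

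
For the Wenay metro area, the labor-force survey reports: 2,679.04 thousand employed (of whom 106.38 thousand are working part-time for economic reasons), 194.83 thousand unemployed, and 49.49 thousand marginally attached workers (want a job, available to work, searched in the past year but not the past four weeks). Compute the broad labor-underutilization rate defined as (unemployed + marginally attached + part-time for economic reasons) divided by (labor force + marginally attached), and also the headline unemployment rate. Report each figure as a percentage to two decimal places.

Labor force = 2,679.04 + 194.83 = 2,873.87 thousand.
Numerator = 194.83 + 49.49 + 106.38 = 350.70 thousand.
Denominator = 2,873.87 + 49.49 = 2,923.36 thousand.
Broad rate = 350.70 / 2,923.36 = 12.00%.
Headline unemployment rate = 194.83 / 2,873.87 = 6.78%.

Broad underutilization rate ≈ 12.00%; headline unemployment rate ≈ 6.78%.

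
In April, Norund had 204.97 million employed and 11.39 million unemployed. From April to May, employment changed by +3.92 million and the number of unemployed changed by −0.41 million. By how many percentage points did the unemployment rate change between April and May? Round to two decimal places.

April: labor force = 204.97 + 11.39 = 216.36; u = 11.39/216.36 = 5.26%.
May: labor force = 208.89 + 10.98 = 219.87; u = 10.98/219.87 = 4.99%.
Change = 4.99% − 5.26% = −0.27 pp.

The unemployment rate changed by −0.27 percentage points.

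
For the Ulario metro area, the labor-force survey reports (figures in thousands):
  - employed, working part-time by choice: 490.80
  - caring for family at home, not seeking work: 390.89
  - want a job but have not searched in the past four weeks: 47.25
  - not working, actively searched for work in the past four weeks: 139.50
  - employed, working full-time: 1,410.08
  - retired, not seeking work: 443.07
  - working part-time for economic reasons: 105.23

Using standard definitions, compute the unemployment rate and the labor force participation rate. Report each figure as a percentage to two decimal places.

Unemployment rate ≈ 6.50%; labor force participation rate ≈ 70.89%.

Employed = 490.80 + 1,410.08 + 105.23 = 2,006.11 thousand (anyone who worked, including part-time for economic reasons, counts as employed).
Unemployed = 139.50 thousand.
Labor force = 2,006.11 + 139.50 = 2,145.61 thousand.
Not in labor force = 390.89 + 47.25 + 443.07 = 881.21 thousand (those not working and not actively searching are outside the labor force — including those who want a job but have given up searching).
Civilian working-age population = 2,145.61 + 881.21 = 3,026.82 thousand.
Unemployment rate = 139.50 / 2,145.61 = 6.50%.
Labor force participation rate = 2,145.61 / 3,026.82 = 70.89%.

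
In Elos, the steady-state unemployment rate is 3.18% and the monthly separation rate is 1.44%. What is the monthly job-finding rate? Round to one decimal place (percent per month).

From u* = s/(s+f): f = s·(1−u)/u.
f = 1.44 × (1 − 0.0318) / 0.0318 = 1.3942 / 0.0318 ≈ 43.8% per month.

Job-finding rate ≈ 43.8% per month.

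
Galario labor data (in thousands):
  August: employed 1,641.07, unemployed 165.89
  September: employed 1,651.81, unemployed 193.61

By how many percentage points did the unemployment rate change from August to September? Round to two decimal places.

August: labor force = 1,641.07 + 165.89 = 1,806.96; u = 165.89/1,806.96 = 9.18%.
September: labor force = 1,651.81 + 193.61 = 1,845.42; u = 193.61/1,845.42 = 10.49%.
Change = 10.49% − 9.18% = +1.31 pp.

The unemployment rate changed by +1.31 percentage points.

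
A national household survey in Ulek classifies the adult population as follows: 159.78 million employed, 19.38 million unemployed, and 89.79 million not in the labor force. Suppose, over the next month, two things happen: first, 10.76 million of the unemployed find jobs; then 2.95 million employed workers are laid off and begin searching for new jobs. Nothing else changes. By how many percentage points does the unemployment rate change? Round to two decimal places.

Initially, labor force = 159.78 + 19.38 = 179.16 million, so u = 19.38/179.16 = 10.82%.
After the first change, unemployed falls and employed rises by 10.76; labor force unchanged → E = 170.54, U = 8.62, labor force = 179.16 million.
After the second change, employed falls and unemployed rises by 2.95; labor force unchanged → E = 167.59, U = 11.57, labor force = 179.16 million.
New unemployment rate = 11.57 / 179.16 = 6.46%.
Change = 6.46% − 10.82% = −4.36 percentage points.

The unemployment rate changes by −4.36 percentage points.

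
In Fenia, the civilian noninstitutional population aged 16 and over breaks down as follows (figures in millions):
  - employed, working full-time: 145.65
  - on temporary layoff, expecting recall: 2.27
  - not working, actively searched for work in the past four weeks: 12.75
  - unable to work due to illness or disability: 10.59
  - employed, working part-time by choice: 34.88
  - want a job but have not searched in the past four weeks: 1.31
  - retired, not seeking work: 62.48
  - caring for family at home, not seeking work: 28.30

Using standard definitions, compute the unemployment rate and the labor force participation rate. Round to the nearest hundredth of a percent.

Unemployment rate ≈ 7.68%; labor force participation rate ≈ 65.57%.

Employed = 145.65 + 34.88 = 180.53 million.
Unemployed = 2.27 + 12.75 = 15.02 million (jobless and actively searching, or on temporary layoff).
Labor force = 180.53 + 15.02 = 195.55 million.
Not in labor force = 10.59 + 1.31 + 62.48 + 28.30 = 102.68 million (those not working and not actively searching are outside the labor force — including those who want a job but have given up searching).
Civilian working-age population = 195.55 + 102.68 = 298.23 million.
Unemployment rate = 15.02 / 195.55 = 7.68%.
Labor force participation rate = 195.55 / 298.23 = 65.57%.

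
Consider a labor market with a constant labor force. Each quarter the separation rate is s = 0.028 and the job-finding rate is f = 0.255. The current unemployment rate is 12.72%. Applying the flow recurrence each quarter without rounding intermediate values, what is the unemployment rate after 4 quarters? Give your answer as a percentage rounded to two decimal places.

With a fixed labor force, u_{t+1} = u_t + s·(1−u_t) − f·u_t = u_t·(1−s−f) + s.
Here 1−s−f = 0.717 and s = 0.028.
u_1 = 0.127200 × 0.717 + 0.028 = 0.119202.
u_2 = 0.119202 × 0.717 + 0.028 = 0.113468.
u_3 = 0.113468 × 0.717 + 0.028 = 0.109357.
u_4 = 0.109357 × 0.717 + 0.028 = 0.106409.

Unemployment rate after four quarters ≈ 10.64%.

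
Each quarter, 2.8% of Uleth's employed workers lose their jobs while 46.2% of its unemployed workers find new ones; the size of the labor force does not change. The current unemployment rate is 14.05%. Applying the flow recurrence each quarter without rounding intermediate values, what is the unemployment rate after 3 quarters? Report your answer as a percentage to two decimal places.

Unemployment rate after three quarters ≈ 6.82%.

With a fixed labor force, u_{t+1} = u_t + s·(1−u_t) − f·u_t = u_t·(1−s−f) + s.
Here 1−s−f = 0.510 and s = 0.028.
u_1 = 0.140500 × 0.510 + 0.028 = 0.099655.
u_2 = 0.099655 × 0.510 + 0.028 = 0.078824.
u_3 = 0.078824 × 0.510 + 0.028 = 0.068200.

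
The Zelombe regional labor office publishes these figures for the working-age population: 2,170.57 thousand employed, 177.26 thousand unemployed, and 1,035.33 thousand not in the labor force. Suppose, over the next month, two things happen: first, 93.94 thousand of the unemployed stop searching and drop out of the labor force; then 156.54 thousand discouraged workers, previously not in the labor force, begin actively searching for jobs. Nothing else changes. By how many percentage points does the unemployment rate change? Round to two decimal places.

The unemployment rate changes by +2.40 percentage points.

Initially, labor force = 2,170.57 + 177.26 = 2,347.83 thousand, so u = 177.26/2,347.83 = 7.55%.
After the first change, unemployed and labor force both fall by 93.94 → E = 2,170.57, U = 83.32, labor force = 2,253.89 thousand.
After the second change, unemployed and labor force both rise by 156.54 → E = 2,170.57, U = 239.86, labor force = 2,410.43 thousand.
New unemployment rate = 239.86 / 2,410.43 = 9.95%.
Change = 9.95% − 7.55% = +2.40 percentage points.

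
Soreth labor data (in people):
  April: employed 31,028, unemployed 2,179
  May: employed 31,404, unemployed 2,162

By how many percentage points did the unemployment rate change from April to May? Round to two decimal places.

The unemployment rate changed by −0.12 percentage points.

April: labor force = 31,028 + 2,179 = 33,207; u = 2,179/33,207 = 6.56%.
May: labor force = 31,404 + 2,162 = 33,566; u = 2,162/33,566 = 6.44%.
Change = 6.44% − 6.56% = −0.12 pp.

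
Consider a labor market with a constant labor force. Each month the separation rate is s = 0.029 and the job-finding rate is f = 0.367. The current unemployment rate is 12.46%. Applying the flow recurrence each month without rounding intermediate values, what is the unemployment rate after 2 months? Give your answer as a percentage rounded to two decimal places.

With a fixed labor force, u_{t+1} = u_t + s·(1−u_t) − f·u_t = u_t·(1−s−f) + s.
Here 1−s−f = 0.604 and s = 0.029.
u_1 = 0.124600 × 0.604 + 0.029 = 0.104258.
u_2 = 0.104258 × 0.604 + 0.029 = 0.091972.

Unemployment rate after two months ≈ 9.20%.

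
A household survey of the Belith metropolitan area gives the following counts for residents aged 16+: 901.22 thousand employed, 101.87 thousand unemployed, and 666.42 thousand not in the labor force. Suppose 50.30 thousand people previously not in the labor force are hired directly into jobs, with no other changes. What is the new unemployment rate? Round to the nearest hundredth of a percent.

New unemployment rate ≈ 9.67%.

Initially, labor force = 901.22 + 101.87 = 1,003.09 thousand, so u = 101.87/1,003.09 = 10.16%.
After the change, employed and labor force both rise by 50.30; unemployed unchanged → E = 951.52, U = 101.87, labor force = 1,053.39 thousand.
New unemployment rate = 101.87 / 1,053.39 = 9.67%.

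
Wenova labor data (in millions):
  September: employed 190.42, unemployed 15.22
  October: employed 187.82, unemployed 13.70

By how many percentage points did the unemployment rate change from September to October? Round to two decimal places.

September: labor force = 190.42 + 15.22 = 205.64; u = 15.22/205.64 = 7.40%.
October: labor force = 187.82 + 13.70 = 201.52; u = 13.70/201.52 = 6.80%.
Change = 6.80% − 7.40% = −0.60 pp.

The unemployment rate changed by −0.60 percentage points.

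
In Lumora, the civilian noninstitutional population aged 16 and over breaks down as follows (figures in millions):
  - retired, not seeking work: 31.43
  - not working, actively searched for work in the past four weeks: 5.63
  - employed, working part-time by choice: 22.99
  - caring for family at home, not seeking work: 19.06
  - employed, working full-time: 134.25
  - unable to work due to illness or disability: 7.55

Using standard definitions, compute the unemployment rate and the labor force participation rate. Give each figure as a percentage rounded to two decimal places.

Employed = 22.99 + 134.25 = 157.24 million.
Unemployed = 5.63 million.
Labor force = 157.24 + 5.63 = 162.87 million.
Not in labor force = 31.43 + 19.06 + 7.55 = 58.04 million (those not working and not actively searching are outside the labor force).
Civilian working-age population = 162.87 + 58.04 = 220.91 million.
Unemployment rate = 5.63 / 162.87 = 3.46%.
Labor force participation rate = 162.87 / 220.91 = 73.73%.

Unemployment rate ≈ 3.46%; labor force participation rate ≈ 73.73%.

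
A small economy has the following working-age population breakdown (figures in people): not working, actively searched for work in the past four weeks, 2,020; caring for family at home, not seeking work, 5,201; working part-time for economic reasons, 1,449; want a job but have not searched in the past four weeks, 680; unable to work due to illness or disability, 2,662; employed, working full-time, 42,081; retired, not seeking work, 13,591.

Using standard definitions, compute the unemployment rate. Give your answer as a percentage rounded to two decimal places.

Employed = 1,449 + 42,081 = 43,530 (anyone who worked, including part-time for economic reasons, counts as employed).
Unemployed = 2,020.
Labor force = 43,530 + 2,020 = 45,550.
Unemployment rate = 2,020 / 45,550 = 4.43%.

Unemployment rate ≈ 4.43%.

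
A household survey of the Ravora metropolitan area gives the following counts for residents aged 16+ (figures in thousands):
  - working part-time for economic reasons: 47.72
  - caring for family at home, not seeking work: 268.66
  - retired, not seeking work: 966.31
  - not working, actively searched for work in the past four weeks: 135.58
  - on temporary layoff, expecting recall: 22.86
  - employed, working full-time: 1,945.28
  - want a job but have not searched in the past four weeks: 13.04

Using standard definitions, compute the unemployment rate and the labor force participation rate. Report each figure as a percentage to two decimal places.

Unemployment rate ≈ 7.36%; labor force participation rate ≈ 63.29%.

Employed = 47.72 + 1,945.28 = 1,993.00 thousand (anyone who worked, including part-time for economic reasons, counts as employed).
Unemployed = 135.58 + 22.86 = 158.44 thousand (jobless and actively searching, or on temporary layoff).
Labor force = 1,993.00 + 158.44 = 2,151.44 thousand.
Not in labor force = 268.66 + 966.31 + 13.04 = 1,248.01 thousand (those not working and not actively searching are outside the labor force — including those who want a job but have given up searching).
Civilian working-age population = 2,151.44 + 1,248.01 = 3,399.45 thousand.
Unemployment rate = 158.44 / 2,151.44 = 7.36%.
Labor force participation rate = 2,151.44 / 3,399.45 = 63.29%.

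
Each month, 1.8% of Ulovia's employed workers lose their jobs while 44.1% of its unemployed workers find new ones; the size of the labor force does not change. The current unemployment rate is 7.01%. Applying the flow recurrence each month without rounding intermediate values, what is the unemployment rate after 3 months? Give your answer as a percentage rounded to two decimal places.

Unemployment rate after three months ≈ 4.41%.

With a fixed labor force, u_{t+1} = u_t + s·(1−u_t) − f·u_t = u_t·(1−s−f) + s.
Here 1−s−f = 0.541 and s = 0.018.
u_1 = 0.070100 × 0.541 + 0.018 = 0.055924.
u_2 = 0.055924 × 0.541 + 0.018 = 0.048255.
u_3 = 0.048255 × 0.541 + 0.018 = 0.044106.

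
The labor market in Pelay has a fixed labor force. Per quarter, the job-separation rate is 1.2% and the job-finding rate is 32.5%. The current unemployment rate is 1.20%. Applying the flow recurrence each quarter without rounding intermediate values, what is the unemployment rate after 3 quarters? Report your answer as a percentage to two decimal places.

Unemployment rate after three quarters ≈ 2.87%.

With a fixed labor force, u_{t+1} = u_t + s·(1−u_t) − f·u_t = u_t·(1−s−f) + s.
Here 1−s−f = 0.663 and s = 0.012.
u_1 = 0.012000 × 0.663 + 0.012 = 0.019956.
u_2 = 0.019956 × 0.663 + 0.012 = 0.025231.
u_3 = 0.025231 × 0.663 + 0.012 = 0.028728.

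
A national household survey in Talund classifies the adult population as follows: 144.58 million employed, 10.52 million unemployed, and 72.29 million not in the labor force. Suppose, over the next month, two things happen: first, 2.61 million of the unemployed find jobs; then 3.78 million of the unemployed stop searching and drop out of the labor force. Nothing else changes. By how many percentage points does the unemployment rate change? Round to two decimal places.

Initially, labor force = 144.58 + 10.52 = 155.10 million, so u = 10.52/155.10 = 6.78%.
After the first change, unemployed falls and employed rises by 2.61; labor force unchanged → E = 147.19, U = 7.91, labor force = 155.10 million.
After the second change, unemployed and labor force both fall by 3.78 → E = 147.19, U = 4.13, labor force = 151.32 million.
New unemployment rate = 4.13 / 151.32 = 2.73%.
Change = 2.73% − 6.78% = −4.05 percentage points.

The unemployment rate changes by −4.05 percentage points.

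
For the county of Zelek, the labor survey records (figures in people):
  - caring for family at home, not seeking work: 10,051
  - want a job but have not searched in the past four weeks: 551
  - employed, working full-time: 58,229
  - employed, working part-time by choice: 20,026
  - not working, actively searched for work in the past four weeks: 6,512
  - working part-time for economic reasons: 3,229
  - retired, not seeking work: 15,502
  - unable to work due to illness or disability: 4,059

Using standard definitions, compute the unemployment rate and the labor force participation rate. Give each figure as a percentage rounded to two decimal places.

Unemployment rate ≈ 7.40%; labor force participation rate ≈ 74.47%.

Employed = 58,229 + 20,026 + 3,229 = 81,484 (anyone who worked, including part-time for economic reasons, counts as employed).
Unemployed = 6,512.
Labor force = 81,484 + 6,512 = 87,996.
Not in labor force = 10,051 + 551 + 15,502 + 4,059 = 30,163 (those not working and not actively searching are outside the labor force — including those who want a job but have given up searching).
Civilian working-age population = 87,996 + 30,163 = 118,159.
Unemployment rate = 6,512 / 87,996 = 7.40%.
Labor force participation rate = 87,996 / 118,159 = 74.47%.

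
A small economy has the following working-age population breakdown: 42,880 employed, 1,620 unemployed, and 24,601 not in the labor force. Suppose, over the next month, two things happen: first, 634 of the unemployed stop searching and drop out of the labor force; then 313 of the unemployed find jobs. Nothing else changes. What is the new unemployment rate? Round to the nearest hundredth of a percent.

Initially, labor force = 42,880 + 1,620 = 44,500, so u = 1,620/44,500 = 3.64%.
After the first change, unemployed and labor force both fall by 634 → E = 42,880, U = 986, labor force = 43,866.
After the second change, unemployed falls and employed rises by 313; labor force unchanged → E = 43,193, U = 673, labor force = 43,866.
New unemployment rate = 673 / 43,866 = 1.53%.

New unemployment rate ≈ 1.53%.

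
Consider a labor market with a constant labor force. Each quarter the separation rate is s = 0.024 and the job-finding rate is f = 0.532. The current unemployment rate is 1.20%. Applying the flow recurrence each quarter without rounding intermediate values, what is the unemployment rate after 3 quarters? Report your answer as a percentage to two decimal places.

Unemployment rate after three quarters ≈ 4.04%.

With a fixed labor force, u_{t+1} = u_t + s·(1−u_t) − f·u_t = u_t·(1−s−f) + s.
Here 1−s−f = 0.444 and s = 0.024.
u_1 = 0.012000 × 0.444 + 0.024 = 0.029328.
u_2 = 0.029328 × 0.444 + 0.024 = 0.037022.
u_3 = 0.037022 × 0.444 + 0.024 = 0.040438.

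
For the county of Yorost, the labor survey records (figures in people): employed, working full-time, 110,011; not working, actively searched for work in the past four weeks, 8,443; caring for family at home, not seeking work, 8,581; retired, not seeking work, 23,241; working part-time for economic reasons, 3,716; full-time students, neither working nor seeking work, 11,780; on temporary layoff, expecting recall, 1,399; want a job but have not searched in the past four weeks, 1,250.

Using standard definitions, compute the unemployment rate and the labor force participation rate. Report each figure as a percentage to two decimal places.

Unemployment rate ≈ 7.96%; labor force participation rate ≈ 73.37%.

Employed = 110,011 + 3,716 = 113,727 (anyone who worked, including part-time for economic reasons, counts as employed).
Unemployed = 8,443 + 1,399 = 9,842 (jobless and actively searching, or on temporary layoff).
Labor force = 113,727 + 9,842 = 123,569.
Not in labor force = 8,581 + 23,241 + 11,780 + 1,250 = 44,852 (those not working and not actively searching are outside the labor force — including those who want a job but have given up searching).
Civilian working-age population = 123,569 + 44,852 = 168,421.
Unemployment rate = 9,842 / 123,569 = 7.96%.
Labor force participation rate = 123,569 / 168,421 = 73.37%.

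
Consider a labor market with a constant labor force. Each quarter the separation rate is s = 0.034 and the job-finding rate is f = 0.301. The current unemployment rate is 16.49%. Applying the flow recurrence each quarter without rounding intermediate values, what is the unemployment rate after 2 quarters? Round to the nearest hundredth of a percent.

With a fixed labor force, u_{t+1} = u_t + s·(1−u_t) − f·u_t = u_t·(1−s−f) + s.
Here 1−s−f = 0.665 and s = 0.034.
u_1 = 0.164900 × 0.665 + 0.034 = 0.143659.
u_2 = 0.143659 × 0.665 + 0.034 = 0.129533.

Unemployment rate after two quarters ≈ 12.95%.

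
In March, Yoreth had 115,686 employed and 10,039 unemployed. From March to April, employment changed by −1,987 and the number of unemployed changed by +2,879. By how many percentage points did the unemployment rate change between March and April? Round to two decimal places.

The unemployment rate changed by +2.22 percentage points.

March: labor force = 115,686 + 10,039 = 125,725; u = 10,039/125,725 = 7.98%.
April: labor force = 113,699 + 12,918 = 126,617; u = 12,918/126,617 = 10.20%.
Change = 10.20% − 7.98% = +2.22 pp.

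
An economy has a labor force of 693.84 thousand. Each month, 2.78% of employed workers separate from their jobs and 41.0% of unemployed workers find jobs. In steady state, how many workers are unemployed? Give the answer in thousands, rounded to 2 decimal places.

About 44.06 thousand are unemployed in steady state.

Steady-state unemployment rate u* = s/(s+f) = 2.78/(2.78+41.0) = 0.063499.
Unemployed = u* × labor force = 0.063499 × 693.84 ≈ 44.06 thousand.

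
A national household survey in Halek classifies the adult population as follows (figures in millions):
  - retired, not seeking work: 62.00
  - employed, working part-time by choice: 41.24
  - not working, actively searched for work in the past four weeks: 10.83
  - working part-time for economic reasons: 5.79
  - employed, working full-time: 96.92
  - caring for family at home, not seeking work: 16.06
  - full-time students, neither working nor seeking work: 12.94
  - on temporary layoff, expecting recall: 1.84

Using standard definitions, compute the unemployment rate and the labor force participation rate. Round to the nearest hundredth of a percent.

Unemployment rate ≈ 8.09%; labor force participation rate ≈ 63.25%.

Employed = 41.24 + 5.79 + 96.92 = 143.95 million (anyone who worked, including part-time for economic reasons, counts as employed).
Unemployed = 10.83 + 1.84 = 12.67 million (jobless and actively searching, or on temporary layoff).
Labor force = 143.95 + 12.67 = 156.62 million.
Not in labor force = 62.00 + 16.06 + 12.94 = 91.00 million (those not working and not actively searching are outside the labor force).
Civilian working-age population = 156.62 + 91.00 = 247.62 million.
Unemployment rate = 12.67 / 156.62 = 8.09%.
Labor force participation rate = 156.62 / 247.62 = 63.25%.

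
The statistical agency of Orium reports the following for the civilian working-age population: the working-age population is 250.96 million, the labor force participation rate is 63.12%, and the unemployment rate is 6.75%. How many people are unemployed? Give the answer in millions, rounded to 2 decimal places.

Labor force = 0.6312 × 250.96 = 158.41 million.
Unemployed = 0.0675 × 158.41 ≈ 10.69 million.

About 10.69 million are unemployed.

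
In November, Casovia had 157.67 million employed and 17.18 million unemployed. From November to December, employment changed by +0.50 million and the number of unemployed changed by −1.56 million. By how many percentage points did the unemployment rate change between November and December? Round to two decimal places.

The unemployment rate changed by −0.84 percentage points.

November: labor force = 157.67 + 17.18 = 174.85; u = 17.18/174.85 = 9.83%.
December: labor force = 158.17 + 15.62 = 173.79; u = 15.62/173.79 = 8.99%.
Change = 8.99% − 9.83% = −0.84 pp.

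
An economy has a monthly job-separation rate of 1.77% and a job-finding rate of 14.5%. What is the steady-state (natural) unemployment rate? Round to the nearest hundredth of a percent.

Steady-state unemployment rate ≈ 10.88%.

At steady state the flows balance: s·E = f·U, so U/(E+U) = s/(s+f).
u* = 1.77 / (1.77 + 14.5) = 1.77 / 16.27 = 10.88%.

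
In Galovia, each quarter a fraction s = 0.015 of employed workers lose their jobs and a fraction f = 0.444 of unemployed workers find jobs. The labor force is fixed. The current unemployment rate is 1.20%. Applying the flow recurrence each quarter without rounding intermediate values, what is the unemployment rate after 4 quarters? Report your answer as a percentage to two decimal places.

Unemployment rate after four quarters ≈ 3.09%.

With a fixed labor force, u_{t+1} = u_t + s·(1−u_t) − f·u_t = u_t·(1−s−f) + s.
Here 1−s−f = 0.541 and s = 0.015.
u_1 = 0.012000 × 0.541 + 0.015 = 0.021492.
u_2 = 0.021492 × 0.541 + 0.015 = 0.026627.
u_3 = 0.026627 × 0.541 + 0.015 = 0.029405.
u_4 = 0.029405 × 0.541 + 0.015 = 0.030908.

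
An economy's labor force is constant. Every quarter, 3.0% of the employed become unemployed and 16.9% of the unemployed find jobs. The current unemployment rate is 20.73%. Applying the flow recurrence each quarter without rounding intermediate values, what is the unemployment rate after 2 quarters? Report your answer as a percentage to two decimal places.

Unemployment rate after two quarters ≈ 18.70%.

With a fixed labor force, u_{t+1} = u_t + s·(1−u_t) − f·u_t = u_t·(1−s−f) + s.
Here 1−s−f = 0.801 and s = 0.030.
u_1 = 0.207300 × 0.801 + 0.030 = 0.196047.
u_2 = 0.196047 × 0.801 + 0.030 = 0.187034.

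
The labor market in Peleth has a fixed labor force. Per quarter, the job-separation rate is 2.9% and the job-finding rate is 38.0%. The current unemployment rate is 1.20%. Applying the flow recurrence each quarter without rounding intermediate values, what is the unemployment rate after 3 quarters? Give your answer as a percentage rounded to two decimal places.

Unemployment rate after three quarters ≈ 5.87%.

With a fixed labor force, u_{t+1} = u_t + s·(1−u_t) − f·u_t = u_t·(1−s−f) + s.
Here 1−s−f = 0.591 and s = 0.029.
u_1 = 0.012000 × 0.591 + 0.029 = 0.036092.
u_2 = 0.036092 × 0.591 + 0.029 = 0.050330.
u_3 = 0.050330 × 0.591 + 0.029 = 0.058745.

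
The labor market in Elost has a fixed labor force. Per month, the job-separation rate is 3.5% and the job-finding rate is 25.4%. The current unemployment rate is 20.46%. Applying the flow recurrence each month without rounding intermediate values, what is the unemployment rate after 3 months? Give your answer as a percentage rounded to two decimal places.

Unemployment rate after three months ≈ 15.11%.

With a fixed labor force, u_{t+1} = u_t + s·(1−u_t) − f·u_t = u_t·(1−s−f) + s.
Here 1−s−f = 0.711 and s = 0.035.
u_1 = 0.204600 × 0.711 + 0.035 = 0.180471.
u_2 = 0.180471 × 0.711 + 0.035 = 0.163315.
u_3 = 0.163315 × 0.711 + 0.035 = 0.151117.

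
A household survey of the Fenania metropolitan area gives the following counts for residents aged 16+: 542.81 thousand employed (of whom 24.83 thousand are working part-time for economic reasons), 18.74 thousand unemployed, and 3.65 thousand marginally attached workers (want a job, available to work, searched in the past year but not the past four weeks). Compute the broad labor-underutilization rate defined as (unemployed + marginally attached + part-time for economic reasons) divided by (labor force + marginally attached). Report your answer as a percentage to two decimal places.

Labor force = 542.81 + 18.74 = 561.55 thousand.
Numerator = 18.74 + 3.65 + 24.83 = 47.22 thousand.
Denominator = 561.55 + 3.65 = 565.20 thousand.
Broad rate = 47.22 / 565.20 = 8.35%.

Broad underutilization rate ≈ 8.35%.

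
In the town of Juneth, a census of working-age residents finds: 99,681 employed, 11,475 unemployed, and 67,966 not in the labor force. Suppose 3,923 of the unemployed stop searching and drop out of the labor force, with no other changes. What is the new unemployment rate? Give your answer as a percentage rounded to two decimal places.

New unemployment rate ≈ 7.04%.

Initially, labor force = 99,681 + 11,475 = 111,156, so u = 11,475/111,156 = 10.32%.
After the change, unemployed and labor force both fall by 3,923 → E = 99,681, U = 7,552, labor force = 107,233.
New unemployment rate = 7,552 / 107,233 = 7.04%.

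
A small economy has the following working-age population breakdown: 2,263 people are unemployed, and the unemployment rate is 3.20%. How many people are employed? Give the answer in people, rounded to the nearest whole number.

Labor force = U / u = 2,263 / 0.0320 ≈ 70,719.
Employed = labor force − unemployed = 70,719 − 2,263 = 68,456.

About 68,456 are employed.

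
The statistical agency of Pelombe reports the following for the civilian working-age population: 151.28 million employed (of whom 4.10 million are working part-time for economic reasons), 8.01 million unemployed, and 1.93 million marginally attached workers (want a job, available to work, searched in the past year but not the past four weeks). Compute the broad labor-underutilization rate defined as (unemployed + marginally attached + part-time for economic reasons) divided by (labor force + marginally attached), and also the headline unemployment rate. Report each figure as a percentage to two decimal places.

Broad underutilization rate ≈ 8.71%; headline unemployment rate ≈ 5.03%.

Labor force = 151.28 + 8.01 = 159.29 million.
Numerator = 8.01 + 1.93 + 4.10 = 14.04 million.
Denominator = 159.29 + 1.93 = 161.22 million.
Broad rate = 14.04 / 161.22 = 8.71%.
Headline unemployment rate = 8.01 / 159.29 = 5.03%.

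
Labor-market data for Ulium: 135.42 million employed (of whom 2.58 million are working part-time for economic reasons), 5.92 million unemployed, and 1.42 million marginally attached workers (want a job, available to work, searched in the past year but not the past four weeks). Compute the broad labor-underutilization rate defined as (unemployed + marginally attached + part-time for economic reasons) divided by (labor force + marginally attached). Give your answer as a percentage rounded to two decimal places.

Labor force = 135.42 + 5.92 = 141.34 million.
Numerator = 5.92 + 1.42 + 2.58 = 9.92 million.
Denominator = 141.34 + 1.42 = 142.76 million.
Broad rate = 9.92 / 142.76 = 6.95%.

Broad underutilization rate ≈ 6.95%.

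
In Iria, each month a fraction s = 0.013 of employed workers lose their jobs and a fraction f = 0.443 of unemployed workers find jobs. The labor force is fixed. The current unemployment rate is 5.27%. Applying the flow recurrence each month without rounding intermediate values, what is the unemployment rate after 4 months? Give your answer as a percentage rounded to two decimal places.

With a fixed labor force, u_{t+1} = u_t + s·(1−u_t) − f·u_t = u_t·(1−s−f) + s.
Here 1−s−f = 0.544 and s = 0.013.
u_1 = 0.052700 × 0.544 + 0.013 = 0.041669.
u_2 = 0.041669 × 0.544 + 0.013 = 0.035668.
u_3 = 0.035668 × 0.544 + 0.013 = 0.032403.
u_4 = 0.032403 × 0.544 + 0.013 = 0.030627.

Unemployment rate after four months ≈ 3.06%.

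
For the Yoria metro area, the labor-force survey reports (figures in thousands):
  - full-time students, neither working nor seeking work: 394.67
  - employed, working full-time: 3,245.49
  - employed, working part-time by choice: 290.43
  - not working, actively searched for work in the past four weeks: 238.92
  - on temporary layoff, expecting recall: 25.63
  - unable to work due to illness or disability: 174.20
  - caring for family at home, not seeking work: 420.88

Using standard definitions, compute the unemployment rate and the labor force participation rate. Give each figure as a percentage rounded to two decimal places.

Unemployment rate ≈ 6.96%; labor force participation rate ≈ 79.34%.

Employed = 3,245.49 + 290.43 = 3,535.92 thousand.
Unemployed = 238.92 + 25.63 = 264.55 thousand (jobless and actively searching, or on temporary layoff).
Labor force = 3,535.92 + 264.55 = 3,800.47 thousand.
Not in labor force = 394.67 + 174.20 + 420.88 = 989.75 thousand (those not working and not actively searching are outside the labor force).
Civilian working-age population = 3,800.47 + 989.75 = 4,790.22 thousand.
Unemployment rate = 264.55 / 3,800.47 = 6.96%.
Labor force participation rate = 3,800.47 / 4,790.22 = 79.34%.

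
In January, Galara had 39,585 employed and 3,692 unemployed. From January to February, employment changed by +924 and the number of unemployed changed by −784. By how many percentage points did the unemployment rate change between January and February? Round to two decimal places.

The unemployment rate changed by −1.83 percentage points.

January: labor force = 39,585 + 3,692 = 43,277; u = 3,692/43,277 = 8.53%.
February: labor force = 40,509 + 2,908 = 43,417; u = 2,908/43,417 = 6.70%.
Change = 6.70% − 8.53% = −1.83 pp.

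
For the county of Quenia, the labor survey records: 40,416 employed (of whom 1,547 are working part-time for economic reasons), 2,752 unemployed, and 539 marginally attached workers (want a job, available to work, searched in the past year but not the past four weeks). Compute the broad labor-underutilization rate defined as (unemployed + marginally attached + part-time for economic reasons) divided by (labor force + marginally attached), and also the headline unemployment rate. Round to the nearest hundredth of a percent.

Labor force = 40,416 + 2,752 = 43,168.
Numerator = 2,752 + 539 + 1,547 = 4,838.
Denominator = 43,168 + 539 = 43,707.
Broad rate = 4,838 / 43,707 = 11.07%.
Headline unemployment rate = 2,752 / 43,168 = 6.38%.

Broad underutilization rate ≈ 11.07%; headline unemployment rate ≈ 6.38%.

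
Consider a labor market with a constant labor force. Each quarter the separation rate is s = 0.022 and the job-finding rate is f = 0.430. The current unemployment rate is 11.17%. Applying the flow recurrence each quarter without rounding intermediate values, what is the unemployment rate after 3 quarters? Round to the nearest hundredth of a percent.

With a fixed labor force, u_{t+1} = u_t + s·(1−u_t) − f·u_t = u_t·(1−s−f) + s.
Here 1−s−f = 0.548 and s = 0.022.
u_1 = 0.111700 × 0.548 + 0.022 = 0.083212.
u_2 = 0.083212 × 0.548 + 0.022 = 0.067600.
u_3 = 0.067600 × 0.548 + 0.022 = 0.059045.

Unemployment rate after three quarters ≈ 5.90%.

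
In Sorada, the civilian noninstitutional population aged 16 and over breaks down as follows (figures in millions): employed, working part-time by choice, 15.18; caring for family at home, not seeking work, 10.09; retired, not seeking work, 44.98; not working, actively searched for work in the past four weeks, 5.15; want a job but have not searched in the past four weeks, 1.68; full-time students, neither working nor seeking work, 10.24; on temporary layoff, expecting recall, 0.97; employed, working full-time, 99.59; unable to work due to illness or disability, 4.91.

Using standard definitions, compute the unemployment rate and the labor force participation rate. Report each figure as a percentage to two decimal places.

Unemployment rate ≈ 5.06%; labor force participation rate ≈ 62.71%.

Employed = 15.18 + 99.59 = 114.77 million.
Unemployed = 5.15 + 0.97 = 6.12 million (jobless and actively searching, or on temporary layoff).
Labor force = 114.77 + 6.12 = 120.89 million.
Not in labor force = 10.09 + 44.98 + 1.68 + 10.24 + 4.91 = 71.90 million (those not working and not actively searching are outside the labor force — including those who want a job but have given up searching).
Civilian working-age population = 120.89 + 71.90 = 192.79 million.
Unemployment rate = 6.12 / 120.89 = 5.06%.
Labor force participation rate = 120.89 / 192.79 = 62.71%.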